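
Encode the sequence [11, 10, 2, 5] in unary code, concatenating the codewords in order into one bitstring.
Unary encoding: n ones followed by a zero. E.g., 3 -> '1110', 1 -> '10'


Encode each number as n ones followed by a terminating 0:
  11 -> 111111111110 (12 bits)
  10 -> 11111111110 (11 bits)
  2 -> 110 (3 bits)
  5 -> 111110 (6 bits)
Total length = 12 + 11 + 3 + 6 = 32 bits.

Unary([11, 10, 2, 5]) = 11111111111011111111110110111110 (32 bits)


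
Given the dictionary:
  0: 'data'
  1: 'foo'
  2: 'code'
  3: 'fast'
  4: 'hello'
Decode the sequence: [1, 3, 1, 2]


Look up each index in the dictionary:
  1 -> 'foo'
  3 -> 'fast'
  1 -> 'foo'
  2 -> 'code'

Decoded: "foo fast foo code"


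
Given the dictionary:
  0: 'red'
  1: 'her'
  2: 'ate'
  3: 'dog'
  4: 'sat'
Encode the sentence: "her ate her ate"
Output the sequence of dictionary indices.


Look up each word in the dictionary:
  'her' -> 1
  'ate' -> 2
  'her' -> 1
  'ate' -> 2

Encoded: [1, 2, 1, 2]


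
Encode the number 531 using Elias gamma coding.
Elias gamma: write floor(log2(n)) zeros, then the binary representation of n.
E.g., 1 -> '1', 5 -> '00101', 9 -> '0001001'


num_bits = floor(log2(531)) + 1 = 10
leading_zeros = num_bits - 1 = 9
binary(531) = 1000010011

Elias gamma(531) = '000000000' + '1000010011' = 0000000001000010011 (19 bits)


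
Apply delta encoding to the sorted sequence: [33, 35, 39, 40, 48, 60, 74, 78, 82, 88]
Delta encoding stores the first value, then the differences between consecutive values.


First value: 33
Deltas:
  35 - 33 = 2
  39 - 35 = 4
  40 - 39 = 1
  48 - 40 = 8
  60 - 48 = 12
  74 - 60 = 14
  78 - 74 = 4
  82 - 78 = 4
  88 - 82 = 6


Delta encoded: [33, 2, 4, 1, 8, 12, 14, 4, 4, 6]


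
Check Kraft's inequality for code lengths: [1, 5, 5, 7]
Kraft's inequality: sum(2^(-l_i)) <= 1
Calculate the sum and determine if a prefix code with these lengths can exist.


Sum = 2^(-1) + 2^(-5) + 2^(-5) + 2^(-7)
    = 0.5 + 0.03125 + 0.03125 + 0.0078125
    = 73/128 = 0.5703125
Since 0.5703125 <= 1, Kraft's inequality IS satisfied.
A prefix code with these lengths CAN exist.

Kraft sum = 0.5703125. Satisfied.


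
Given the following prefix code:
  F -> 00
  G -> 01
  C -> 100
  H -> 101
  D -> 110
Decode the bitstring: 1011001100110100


Decoding step by step:
Bits 101 -> H
Bits 100 -> C
Bits 110 -> D
Bits 01 -> G
Bits 101 -> H
Bits 00 -> F


Decoded message: HCDGHF


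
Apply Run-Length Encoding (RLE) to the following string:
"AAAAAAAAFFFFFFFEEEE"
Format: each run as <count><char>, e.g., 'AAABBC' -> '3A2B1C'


Scanning runs left to right:
  i=0: run of 'A' x 8 -> '8A'
  i=8: run of 'F' x 7 -> '7F'
  i=15: run of 'E' x 4 -> '4E'

RLE = 8A7F4E


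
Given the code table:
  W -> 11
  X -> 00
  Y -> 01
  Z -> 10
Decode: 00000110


Decoding:
00 -> X
00 -> X
01 -> Y
10 -> Z


Result: XXYZ


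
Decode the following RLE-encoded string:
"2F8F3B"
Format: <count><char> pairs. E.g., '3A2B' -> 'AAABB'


Expanding each <count><char> pair:
  2F -> 'FF'
  8F -> 'FFFFFFFF'
  3B -> 'BBB'

Decoded = FFFFFFFFFFBBB


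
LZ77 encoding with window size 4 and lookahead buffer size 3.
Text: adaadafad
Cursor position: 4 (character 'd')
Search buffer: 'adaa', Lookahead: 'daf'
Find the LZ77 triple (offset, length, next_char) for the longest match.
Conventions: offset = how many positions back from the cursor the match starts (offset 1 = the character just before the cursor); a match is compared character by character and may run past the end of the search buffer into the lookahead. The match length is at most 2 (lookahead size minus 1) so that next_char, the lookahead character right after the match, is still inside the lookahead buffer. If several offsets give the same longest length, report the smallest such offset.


Try each offset into the search buffer:
  offset=1 (pos 3, char 'a'): match length 0
  offset=2 (pos 2, char 'a'): match length 0
  offset=3 (pos 1, char 'd'): match length 2
  offset=4 (pos 0, char 'a'): match length 0
Longest match has length 2 at offset 3.
next_char = character at position 4 + 2 = 6 -> 'f'

Best match: offset=3, length=2 (matching 'da' starting at position 1)
LZ77 triple: (3, 2, 'f')


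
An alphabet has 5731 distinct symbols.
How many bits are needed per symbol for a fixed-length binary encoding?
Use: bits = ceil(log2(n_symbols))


log2(5731) = 12.4846
Bracket: 2^12 = 4096 < 5731 <= 2^13 = 8192
So ceil(log2(5731)) = 13

bits = ceil(log2(5731)) = ceil(12.4846) = 13 bits


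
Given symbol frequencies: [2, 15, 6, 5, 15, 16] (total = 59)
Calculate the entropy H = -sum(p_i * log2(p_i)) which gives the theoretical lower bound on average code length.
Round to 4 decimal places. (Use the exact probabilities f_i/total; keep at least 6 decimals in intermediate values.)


Per-symbol terms -p_i * log2(p_i) with p_i = f_i/59:
  p = 2/59 = 0.033898: log2(p) = -4.882643, -p*log2(p) = 0.165513
  p = 15/59 = 0.254237: log2(p) = -1.975752, -p*log2(p) = 0.502310
  p = 6/59 = 0.101695: log2(p) = -3.297681, -p*log2(p) = 0.335357
  p = 5/59 = 0.084746: log2(p) = -3.560715, -p*log2(p) = 0.301756
  p = 15/59 = 0.254237: log2(p) = -1.975752, -p*log2(p) = 0.502310
  p = 16/59 = 0.271186: log2(p) = -1.882643, -p*log2(p) = 0.510547
H = 0.165513 + 0.502310 + 0.335357 + 0.301756 + 0.502310 + 0.510547 = 2.317793

H = 2.3178 bits/symbol


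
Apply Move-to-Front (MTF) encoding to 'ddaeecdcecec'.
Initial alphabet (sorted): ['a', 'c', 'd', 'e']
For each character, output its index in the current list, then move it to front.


MTF encoding:
'd': index 2 in ['a', 'c', 'd', 'e'] -> ['d', 'a', 'c', 'e']
'd': index 0 in ['d', 'a', 'c', 'e'] -> ['d', 'a', 'c', 'e']
'a': index 1 in ['d', 'a', 'c', 'e'] -> ['a', 'd', 'c', 'e']
'e': index 3 in ['a', 'd', 'c', 'e'] -> ['e', 'a', 'd', 'c']
'e': index 0 in ['e', 'a', 'd', 'c'] -> ['e', 'a', 'd', 'c']
'c': index 3 in ['e', 'a', 'd', 'c'] -> ['c', 'e', 'a', 'd']
'd': index 3 in ['c', 'e', 'a', 'd'] -> ['d', 'c', 'e', 'a']
'c': index 1 in ['d', 'c', 'e', 'a'] -> ['c', 'd', 'e', 'a']
'e': index 2 in ['c', 'd', 'e', 'a'] -> ['e', 'c', 'd', 'a']
'c': index 1 in ['e', 'c', 'd', 'a'] -> ['c', 'e', 'd', 'a']
'e': index 1 in ['c', 'e', 'd', 'a'] -> ['e', 'c', 'd', 'a']
'c': index 1 in ['e', 'c', 'd', 'a'] -> ['c', 'e', 'd', 'a']


Output: [2, 0, 1, 3, 0, 3, 3, 1, 2, 1, 1, 1]


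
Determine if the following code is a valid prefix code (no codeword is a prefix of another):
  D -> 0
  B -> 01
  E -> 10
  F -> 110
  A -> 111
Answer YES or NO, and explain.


Checking each pair (does one codeword prefix another?):
  D='0' vs B='01': prefix -- VIOLATION

NO -- this is NOT a valid prefix code. D (0) is a prefix of B (01).


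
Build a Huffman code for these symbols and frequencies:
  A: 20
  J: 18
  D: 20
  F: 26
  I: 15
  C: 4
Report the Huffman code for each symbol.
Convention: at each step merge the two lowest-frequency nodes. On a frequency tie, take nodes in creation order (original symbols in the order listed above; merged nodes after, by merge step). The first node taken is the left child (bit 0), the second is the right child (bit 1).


Huffman tree construction:
Step 1: Merge C(4) + I(15) = 19
Step 2: Merge J(18) + (C+I)(19) = 37
Step 3: Merge A(20) + D(20) = 40
Step 4: Merge F(26) + (J+(C+I))(37) = 63
Step 5: Merge (A+D)(40) + (F+(J+(C+I)))(63) = 103
Read each symbol's code off the tree from the root (left child = 0, right child = 1).

Codes:
  A: 00 (length 2)
  J: 110 (length 3)
  D: 01 (length 2)
  F: 10 (length 2)
  I: 1111 (length 4)
  C: 1110 (length 4)
Average code length: 262/103 = 2.5437 bits/symbol


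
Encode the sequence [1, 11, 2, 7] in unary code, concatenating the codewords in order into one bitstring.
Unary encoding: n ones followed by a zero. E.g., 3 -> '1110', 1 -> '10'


Encode each number as n ones followed by a terminating 0:
  1 -> 10 (2 bits)
  11 -> 111111111110 (12 bits)
  2 -> 110 (3 bits)
  7 -> 11111110 (8 bits)
Total length = 2 + 12 + 3 + 8 = 25 bits.

Unary([1, 11, 2, 7]) = 1011111111111011011111110 (25 bits)


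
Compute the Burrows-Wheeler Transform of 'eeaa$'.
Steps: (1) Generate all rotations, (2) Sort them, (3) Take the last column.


Rotations (sorted):
  0: $eeaa -> last char: a
  1: a$eea -> last char: a
  2: aa$ee -> last char: e
  3: eaa$e -> last char: e
  4: eeaa$ -> last char: $


BWT = aaee$


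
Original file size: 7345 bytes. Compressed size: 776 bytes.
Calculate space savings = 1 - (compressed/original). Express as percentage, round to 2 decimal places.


ratio = compressed/original = 776/7345 = 0.10565
savings = 1 - ratio = 1 - 0.10565 = 0.89435
as a percentage: 0.89435 * 100 = 89.43%

Space savings = 1 - 776/7345 = 89.43%


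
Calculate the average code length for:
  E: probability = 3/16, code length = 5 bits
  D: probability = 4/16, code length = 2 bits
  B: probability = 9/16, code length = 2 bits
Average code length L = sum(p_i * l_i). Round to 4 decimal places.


Weighted contributions p_i * l_i:
  E: (3/16) * 5 = 15/16
  D: (4/16) * 2 = 8/16
  B: (9/16) * 2 = 18/16
Sum = (15 + 8 + 18)/16 = 41/16

L = 41/16 = 2.5625 bits/symbol


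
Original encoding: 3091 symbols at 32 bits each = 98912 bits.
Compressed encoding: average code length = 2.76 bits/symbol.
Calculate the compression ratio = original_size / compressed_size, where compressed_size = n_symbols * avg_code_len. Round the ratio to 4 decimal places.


original_size = n_symbols * orig_bits = 3091 * 32 = 98912 bits
compressed_size = n_symbols * avg_code_len = 3091 * 2.76 = 8531.16 bits
ratio = original_size / compressed_size = 98912 / 8531.16 = 11.5942

Compression ratio = 11.5942


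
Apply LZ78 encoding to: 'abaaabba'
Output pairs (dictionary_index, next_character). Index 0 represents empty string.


LZ78 encoding steps:
Dictionary: {0: ''}
Step 1: w='' (idx 0), next='a' -> output (0, 'a'), add 'a' as idx 1
Step 2: w='' (idx 0), next='b' -> output (0, 'b'), add 'b' as idx 2
Step 3: w='a' (idx 1), next='a' -> output (1, 'a'), add 'aa' as idx 3
Step 4: w='a' (idx 1), next='b' -> output (1, 'b'), add 'ab' as idx 4
Step 5: w='b' (idx 2), next='a' -> output (2, 'a'), add 'ba' as idx 5


Encoded: [(0, 'a'), (0, 'b'), (1, 'a'), (1, 'b'), (2, 'a')]


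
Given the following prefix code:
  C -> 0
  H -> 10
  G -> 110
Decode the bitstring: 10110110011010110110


Decoding step by step:
Bits 10 -> H
Bits 110 -> G
Bits 110 -> G
Bits 0 -> C
Bits 110 -> G
Bits 10 -> H
Bits 110 -> G
Bits 110 -> G


Decoded message: HGGCGHGG


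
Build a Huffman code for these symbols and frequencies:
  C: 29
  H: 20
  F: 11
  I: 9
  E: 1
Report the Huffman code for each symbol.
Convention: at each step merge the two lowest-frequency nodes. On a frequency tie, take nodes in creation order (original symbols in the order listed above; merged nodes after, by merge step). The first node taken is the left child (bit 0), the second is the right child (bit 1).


Huffman tree construction:
Step 1: Merge E(1) + I(9) = 10
Step 2: Merge (E+I)(10) + F(11) = 21
Step 3: Merge H(20) + ((E+I)+F)(21) = 41
Step 4: Merge C(29) + (H+((E+I)+F))(41) = 70
Read each symbol's code off the tree from the root (left child = 0, right child = 1).

Codes:
  C: 0 (length 1)
  H: 10 (length 2)
  F: 111 (length 3)
  I: 1101 (length 4)
  E: 1100 (length 4)
Average code length: 142/70 = 2.0286 bits/symbol


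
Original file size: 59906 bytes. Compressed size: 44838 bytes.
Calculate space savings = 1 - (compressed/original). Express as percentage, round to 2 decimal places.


ratio = compressed/original = 44838/59906 = 0.748473
savings = 1 - ratio = 1 - 0.748473 = 0.251527
as a percentage: 0.251527 * 100 = 25.15%

Space savings = 1 - 44838/59906 = 25.15%


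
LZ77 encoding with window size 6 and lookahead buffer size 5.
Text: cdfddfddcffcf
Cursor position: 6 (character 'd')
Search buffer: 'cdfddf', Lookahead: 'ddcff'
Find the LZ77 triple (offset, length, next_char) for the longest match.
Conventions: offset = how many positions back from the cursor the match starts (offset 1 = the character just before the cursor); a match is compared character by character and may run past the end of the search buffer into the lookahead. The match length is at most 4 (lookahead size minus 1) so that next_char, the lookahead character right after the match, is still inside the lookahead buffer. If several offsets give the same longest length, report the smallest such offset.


Try each offset into the search buffer:
  offset=1 (pos 5, char 'f'): match length 0
  offset=2 (pos 4, char 'd'): match length 1
  offset=3 (pos 3, char 'd'): match length 2
  offset=4 (pos 2, char 'f'): match length 0
  offset=5 (pos 1, char 'd'): match length 1
  offset=6 (pos 0, char 'c'): match length 0
Longest match has length 2 at offset 3.
next_char = character at position 6 + 2 = 8 -> 'c'

Best match: offset=3, length=2 (matching 'dd' starting at position 3)
LZ77 triple: (3, 2, 'c')


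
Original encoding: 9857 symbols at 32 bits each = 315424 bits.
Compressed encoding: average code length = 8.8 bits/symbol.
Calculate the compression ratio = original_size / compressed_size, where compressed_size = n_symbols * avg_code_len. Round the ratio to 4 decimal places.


original_size = n_symbols * orig_bits = 9857 * 32 = 315424 bits
compressed_size = n_symbols * avg_code_len = 9857 * 8.8 = 86741.6 bits
ratio = original_size / compressed_size = 315424 / 86741.6 = 3.6364

Compression ratio = 3.6364


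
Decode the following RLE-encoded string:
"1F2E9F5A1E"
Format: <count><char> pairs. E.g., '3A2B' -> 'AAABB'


Expanding each <count><char> pair:
  1F -> 'F'
  2E -> 'EE'
  9F -> 'FFFFFFFFF'
  5A -> 'AAAAA'
  1E -> 'E'

Decoded = FEEFFFFFFFFFAAAAAE


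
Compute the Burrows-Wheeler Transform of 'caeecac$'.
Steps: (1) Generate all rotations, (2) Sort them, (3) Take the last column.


Rotations (sorted):
  0: $caeecac -> last char: c
  1: ac$caeec -> last char: c
  2: aeecac$c -> last char: c
  3: c$caeeca -> last char: a
  4: cac$caee -> last char: e
  5: caeecac$ -> last char: $
  6: ecac$cae -> last char: e
  7: eecac$ca -> last char: a


BWT = cccae$ea


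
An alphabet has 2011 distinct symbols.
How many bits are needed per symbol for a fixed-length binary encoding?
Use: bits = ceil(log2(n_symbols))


log2(2011) = 10.9737
Bracket: 2^10 = 1024 < 2011 <= 2^11 = 2048
So ceil(log2(2011)) = 11

bits = ceil(log2(2011)) = ceil(10.9737) = 11 bits


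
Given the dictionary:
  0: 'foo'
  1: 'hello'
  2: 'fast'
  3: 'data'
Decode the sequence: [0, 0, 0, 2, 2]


Look up each index in the dictionary:
  0 -> 'foo'
  0 -> 'foo'
  0 -> 'foo'
  2 -> 'fast'
  2 -> 'fast'

Decoded: "foo foo foo fast fast"


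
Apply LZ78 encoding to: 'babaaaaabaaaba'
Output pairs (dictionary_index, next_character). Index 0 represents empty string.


LZ78 encoding steps:
Dictionary: {0: ''}
Step 1: w='' (idx 0), next='b' -> output (0, 'b'), add 'b' as idx 1
Step 2: w='' (idx 0), next='a' -> output (0, 'a'), add 'a' as idx 2
Step 3: w='b' (idx 1), next='a' -> output (1, 'a'), add 'ba' as idx 3
Step 4: w='a' (idx 2), next='a' -> output (2, 'a'), add 'aa' as idx 4
Step 5: w='aa' (idx 4), next='b' -> output (4, 'b'), add 'aab' as idx 5
Step 6: w='aa' (idx 4), next='a' -> output (4, 'a'), add 'aaa' as idx 6
Step 7: w='ba' (idx 3), end of input -> output (3, '')


Encoded: [(0, 'b'), (0, 'a'), (1, 'a'), (2, 'a'), (4, 'b'), (4, 'a'), (3, '')]


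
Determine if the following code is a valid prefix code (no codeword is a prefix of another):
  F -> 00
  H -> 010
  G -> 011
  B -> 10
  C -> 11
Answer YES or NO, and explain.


Checking each pair (does one codeword prefix another?):
  F='00' vs H='010': no prefix
  F='00' vs G='011': no prefix
  F='00' vs B='10': no prefix
  F='00' vs C='11': no prefix
  H='010' vs F='00': no prefix
  H='010' vs G='011': no prefix
  H='010' vs B='10': no prefix
  H='010' vs C='11': no prefix
  G='011' vs F='00': no prefix
  G='011' vs H='010': no prefix
  G='011' vs B='10': no prefix
  G='011' vs C='11': no prefix
  B='10' vs F='00': no prefix
  B='10' vs H='010': no prefix
  B='10' vs G='011': no prefix
  B='10' vs C='11': no prefix
  C='11' vs F='00': no prefix
  C='11' vs H='010': no prefix
  C='11' vs G='011': no prefix
  C='11' vs B='10': no prefix
No violation found over all pairs.

YES -- this is a valid prefix code. No codeword is a prefix of any other codeword.


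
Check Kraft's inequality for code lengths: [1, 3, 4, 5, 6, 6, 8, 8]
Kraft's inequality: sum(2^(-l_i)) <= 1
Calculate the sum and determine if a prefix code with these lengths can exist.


Sum = 2^(-1) + 2^(-3) + 2^(-4) + 2^(-5) + 2^(-6) + 2^(-6) + 2^(-8) + 2^(-8)
    = 0.5 + 0.125 + 0.0625 + 0.03125 + 0.015625 + 0.015625 + 0.00390625 + 0.00390625
    = 194/256 = 0.7578125
Since 0.7578125 <= 1, Kraft's inequality IS satisfied.
A prefix code with these lengths CAN exist.

Kraft sum = 0.7578125. Satisfied.


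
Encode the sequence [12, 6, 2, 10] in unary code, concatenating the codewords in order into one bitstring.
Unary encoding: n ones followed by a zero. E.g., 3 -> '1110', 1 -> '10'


Encode each number as n ones followed by a terminating 0:
  12 -> 1111111111110 (13 bits)
  6 -> 1111110 (7 bits)
  2 -> 110 (3 bits)
  10 -> 11111111110 (11 bits)
Total length = 13 + 7 + 3 + 11 = 34 bits.

Unary([12, 6, 2, 10]) = 1111111111110111111011011111111110 (34 bits)


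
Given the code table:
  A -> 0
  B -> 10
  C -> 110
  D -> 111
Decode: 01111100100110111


Decoding:
0 -> A
111 -> D
110 -> C
0 -> A
10 -> B
0 -> A
110 -> C
111 -> D


Result: ADCABACD


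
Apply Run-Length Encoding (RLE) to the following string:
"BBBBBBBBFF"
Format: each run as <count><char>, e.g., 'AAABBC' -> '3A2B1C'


Scanning runs left to right:
  i=0: run of 'B' x 8 -> '8B'
  i=8: run of 'F' x 2 -> '2F'

RLE = 8B2F


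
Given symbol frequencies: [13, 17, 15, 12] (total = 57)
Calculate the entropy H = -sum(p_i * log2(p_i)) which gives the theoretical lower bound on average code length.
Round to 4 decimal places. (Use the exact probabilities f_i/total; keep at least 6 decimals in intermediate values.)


Per-symbol terms -p_i * log2(p_i) with p_i = f_i/57:
  p = 13/57 = 0.228070: log2(p) = -2.132450, -p*log2(p) = 0.486348
  p = 17/57 = 0.298246: log2(p) = -1.745427, -p*log2(p) = 0.520566
  p = 15/57 = 0.263158: log2(p) = -1.925999, -p*log2(p) = 0.506842
  p = 12/57 = 0.210526: log2(p) = -2.247928, -p*log2(p) = 0.473248
H = 0.486348 + 0.520566 + 0.506842 + 0.473248 = 1.987004

H = 1.987 bits/symbol


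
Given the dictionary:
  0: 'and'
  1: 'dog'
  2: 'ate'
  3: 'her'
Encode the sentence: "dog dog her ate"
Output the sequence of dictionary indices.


Look up each word in the dictionary:
  'dog' -> 1
  'dog' -> 1
  'her' -> 3
  'ate' -> 2

Encoded: [1, 1, 3, 2]


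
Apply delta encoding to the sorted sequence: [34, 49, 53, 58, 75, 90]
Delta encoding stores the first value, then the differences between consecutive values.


First value: 34
Deltas:
  49 - 34 = 15
  53 - 49 = 4
  58 - 53 = 5
  75 - 58 = 17
  90 - 75 = 15


Delta encoded: [34, 15, 4, 5, 17, 15]


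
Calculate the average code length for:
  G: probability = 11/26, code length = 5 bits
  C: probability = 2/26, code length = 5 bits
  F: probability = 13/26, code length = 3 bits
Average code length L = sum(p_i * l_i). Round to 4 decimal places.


Weighted contributions p_i * l_i:
  G: (11/26) * 5 = 55/26
  C: (2/26) * 5 = 10/26
  F: (13/26) * 3 = 39/26
Sum = (55 + 10 + 39)/26 = 104/26

L = 104/26 = 4.0000 bits/symbol


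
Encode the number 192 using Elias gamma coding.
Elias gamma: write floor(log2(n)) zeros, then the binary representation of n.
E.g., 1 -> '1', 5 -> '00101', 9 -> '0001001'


num_bits = floor(log2(192)) + 1 = 8
leading_zeros = num_bits - 1 = 7
binary(192) = 11000000

Elias gamma(192) = '0000000' + '11000000' = 000000011000000 (15 bits)


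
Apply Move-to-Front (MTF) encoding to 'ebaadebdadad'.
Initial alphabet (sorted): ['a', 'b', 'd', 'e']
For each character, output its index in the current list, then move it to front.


MTF encoding:
'e': index 3 in ['a', 'b', 'd', 'e'] -> ['e', 'a', 'b', 'd']
'b': index 2 in ['e', 'a', 'b', 'd'] -> ['b', 'e', 'a', 'd']
'a': index 2 in ['b', 'e', 'a', 'd'] -> ['a', 'b', 'e', 'd']
'a': index 0 in ['a', 'b', 'e', 'd'] -> ['a', 'b', 'e', 'd']
'd': index 3 in ['a', 'b', 'e', 'd'] -> ['d', 'a', 'b', 'e']
'e': index 3 in ['d', 'a', 'b', 'e'] -> ['e', 'd', 'a', 'b']
'b': index 3 in ['e', 'd', 'a', 'b'] -> ['b', 'e', 'd', 'a']
'd': index 2 in ['b', 'e', 'd', 'a'] -> ['d', 'b', 'e', 'a']
'a': index 3 in ['d', 'b', 'e', 'a'] -> ['a', 'd', 'b', 'e']
'd': index 1 in ['a', 'd', 'b', 'e'] -> ['d', 'a', 'b', 'e']
'a': index 1 in ['d', 'a', 'b', 'e'] -> ['a', 'd', 'b', 'e']
'd': index 1 in ['a', 'd', 'b', 'e'] -> ['d', 'a', 'b', 'e']


Output: [3, 2, 2, 0, 3, 3, 3, 2, 3, 1, 1, 1]


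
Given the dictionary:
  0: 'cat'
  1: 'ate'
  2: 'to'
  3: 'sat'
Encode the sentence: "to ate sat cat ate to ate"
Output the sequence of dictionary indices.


Look up each word in the dictionary:
  'to' -> 2
  'ate' -> 1
  'sat' -> 3
  'cat' -> 0
  'ate' -> 1
  'to' -> 2
  'ate' -> 1

Encoded: [2, 1, 3, 0, 1, 2, 1]


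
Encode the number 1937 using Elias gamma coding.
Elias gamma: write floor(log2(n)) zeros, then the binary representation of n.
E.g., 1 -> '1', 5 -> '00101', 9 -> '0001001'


num_bits = floor(log2(1937)) + 1 = 11
leading_zeros = num_bits - 1 = 10
binary(1937) = 11110010001

Elias gamma(1937) = '0000000000' + '11110010001' = 000000000011110010001 (21 bits)


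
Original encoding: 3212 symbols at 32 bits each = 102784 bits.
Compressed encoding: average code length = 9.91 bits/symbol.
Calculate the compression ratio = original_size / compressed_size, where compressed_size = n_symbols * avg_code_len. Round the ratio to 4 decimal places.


original_size = n_symbols * orig_bits = 3212 * 32 = 102784 bits
compressed_size = n_symbols * avg_code_len = 3212 * 9.91 = 31830.92 bits
ratio = original_size / compressed_size = 102784 / 31830.92 = 3.2291

Compression ratio = 3.2291


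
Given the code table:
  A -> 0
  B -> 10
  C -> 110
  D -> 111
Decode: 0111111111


Decoding:
0 -> A
111 -> D
111 -> D
111 -> D


Result: ADDD


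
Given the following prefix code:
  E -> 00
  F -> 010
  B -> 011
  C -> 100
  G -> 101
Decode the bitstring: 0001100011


Decoding step by step:
Bits 00 -> E
Bits 011 -> B
Bits 00 -> E
Bits 011 -> B


Decoded message: EBEB


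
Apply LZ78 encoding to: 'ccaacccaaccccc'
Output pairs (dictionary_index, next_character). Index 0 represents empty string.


LZ78 encoding steps:
Dictionary: {0: ''}
Step 1: w='' (idx 0), next='c' -> output (0, 'c'), add 'c' as idx 1
Step 2: w='c' (idx 1), next='a' -> output (1, 'a'), add 'ca' as idx 2
Step 3: w='' (idx 0), next='a' -> output (0, 'a'), add 'a' as idx 3
Step 4: w='c' (idx 1), next='c' -> output (1, 'c'), add 'cc' as idx 4
Step 5: w='ca' (idx 2), next='a' -> output (2, 'a'), add 'caa' as idx 5
Step 6: w='cc' (idx 4), next='c' -> output (4, 'c'), add 'ccc' as idx 6
Step 7: w='cc' (idx 4), end of input -> output (4, '')


Encoded: [(0, 'c'), (1, 'a'), (0, 'a'), (1, 'c'), (2, 'a'), (4, 'c'), (4, '')]


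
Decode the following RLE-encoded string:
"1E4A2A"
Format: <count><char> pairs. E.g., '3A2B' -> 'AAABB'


Expanding each <count><char> pair:
  1E -> 'E'
  4A -> 'AAAA'
  2A -> 'AA'

Decoded = EAAAAAA


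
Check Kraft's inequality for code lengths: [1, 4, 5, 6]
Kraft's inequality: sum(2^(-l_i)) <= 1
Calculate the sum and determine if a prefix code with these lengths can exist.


Sum = 2^(-1) + 2^(-4) + 2^(-5) + 2^(-6)
    = 0.5 + 0.0625 + 0.03125 + 0.015625
    = 39/64 = 0.609375
Since 0.609375 <= 1, Kraft's inequality IS satisfied.
A prefix code with these lengths CAN exist.

Kraft sum = 0.609375. Satisfied.


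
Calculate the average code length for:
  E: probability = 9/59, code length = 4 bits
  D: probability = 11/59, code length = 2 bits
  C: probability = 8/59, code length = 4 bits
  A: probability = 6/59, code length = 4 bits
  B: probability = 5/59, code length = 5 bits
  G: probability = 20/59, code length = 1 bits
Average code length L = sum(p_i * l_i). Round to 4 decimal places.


Weighted contributions p_i * l_i:
  E: (9/59) * 4 = 36/59
  D: (11/59) * 2 = 22/59
  C: (8/59) * 4 = 32/59
  A: (6/59) * 4 = 24/59
  B: (5/59) * 5 = 25/59
  G: (20/59) * 1 = 20/59
Sum = (36 + 22 + 32 + 24 + 25 + 20)/59 = 159/59

L = 159/59 = 2.6949 bits/symbol


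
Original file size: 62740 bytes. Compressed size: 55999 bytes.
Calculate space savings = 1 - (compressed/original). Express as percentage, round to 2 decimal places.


ratio = compressed/original = 55999/62740 = 0.892557
savings = 1 - ratio = 1 - 0.892557 = 0.107443
as a percentage: 0.107443 * 100 = 10.74%

Space savings = 1 - 55999/62740 = 10.74%


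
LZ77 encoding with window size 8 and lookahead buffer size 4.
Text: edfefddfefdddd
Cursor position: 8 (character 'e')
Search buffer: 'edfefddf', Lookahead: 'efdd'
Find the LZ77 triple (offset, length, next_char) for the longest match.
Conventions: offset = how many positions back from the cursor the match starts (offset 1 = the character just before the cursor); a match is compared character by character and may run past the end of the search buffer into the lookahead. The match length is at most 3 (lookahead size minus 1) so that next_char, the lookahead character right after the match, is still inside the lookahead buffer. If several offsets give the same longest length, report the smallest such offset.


Try each offset into the search buffer:
  offset=1 (pos 7, char 'f'): match length 0
  offset=2 (pos 6, char 'd'): match length 0
  offset=3 (pos 5, char 'd'): match length 0
  offset=4 (pos 4, char 'f'): match length 0
  offset=5 (pos 3, char 'e'): match length 3
  offset=6 (pos 2, char 'f'): match length 0
  offset=7 (pos 1, char 'd'): match length 0
  offset=8 (pos 0, char 'e'): match length 1
Longest match has length 3 at offset 5.
next_char = character at position 8 + 3 = 11 -> 'd'

Best match: offset=5, length=3 (matching 'efd' starting at position 3)
LZ77 triple: (5, 3, 'd')


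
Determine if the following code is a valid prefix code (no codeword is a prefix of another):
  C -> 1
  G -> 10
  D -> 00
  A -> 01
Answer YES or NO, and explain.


Checking each pair (does one codeword prefix another?):
  C='1' vs G='10': prefix -- VIOLATION

NO -- this is NOT a valid prefix code. C (1) is a prefix of G (10).


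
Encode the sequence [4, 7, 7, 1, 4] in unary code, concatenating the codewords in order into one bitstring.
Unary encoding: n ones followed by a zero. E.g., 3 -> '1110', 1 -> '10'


Encode each number as n ones followed by a terminating 0:
  4 -> 11110 (5 bits)
  7 -> 11111110 (8 bits)
  7 -> 11111110 (8 bits)
  1 -> 10 (2 bits)
  4 -> 11110 (5 bits)
Total length = 5 + 8 + 8 + 2 + 5 = 28 bits.

Unary([4, 7, 7, 1, 4]) = 1111011111110111111101011110 (28 bits)


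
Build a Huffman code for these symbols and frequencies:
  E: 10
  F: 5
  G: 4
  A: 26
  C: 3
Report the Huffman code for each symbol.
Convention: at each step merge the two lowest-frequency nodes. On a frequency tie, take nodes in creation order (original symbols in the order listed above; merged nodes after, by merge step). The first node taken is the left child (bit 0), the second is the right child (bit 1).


Huffman tree construction:
Step 1: Merge C(3) + G(4) = 7
Step 2: Merge F(5) + (C+G)(7) = 12
Step 3: Merge E(10) + (F+(C+G))(12) = 22
Step 4: Merge (E+(F+(C+G)))(22) + A(26) = 48
Read each symbol's code off the tree from the root (left child = 0, right child = 1).

Codes:
  E: 00 (length 2)
  F: 010 (length 3)
  G: 0111 (length 4)
  A: 1 (length 1)
  C: 0110 (length 4)
Average code length: 89/48 = 1.8542 bits/symbol


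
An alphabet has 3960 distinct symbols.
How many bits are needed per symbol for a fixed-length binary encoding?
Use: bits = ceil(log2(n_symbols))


log2(3960) = 11.9513
Bracket: 2^11 = 2048 < 3960 <= 2^12 = 4096
So ceil(log2(3960)) = 12

bits = ceil(log2(3960)) = ceil(11.9513) = 12 bits


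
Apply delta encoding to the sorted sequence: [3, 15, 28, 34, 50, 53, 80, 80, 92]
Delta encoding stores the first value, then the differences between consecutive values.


First value: 3
Deltas:
  15 - 3 = 12
  28 - 15 = 13
  34 - 28 = 6
  50 - 34 = 16
  53 - 50 = 3
  80 - 53 = 27
  80 - 80 = 0
  92 - 80 = 12


Delta encoded: [3, 12, 13, 6, 16, 3, 27, 0, 12]


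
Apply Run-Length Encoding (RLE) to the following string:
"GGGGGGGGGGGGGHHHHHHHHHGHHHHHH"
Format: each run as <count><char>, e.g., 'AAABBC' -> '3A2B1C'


Scanning runs left to right:
  i=0: run of 'G' x 13 -> '13G'
  i=13: run of 'H' x 9 -> '9H'
  i=22: run of 'G' x 1 -> '1G'
  i=23: run of 'H' x 6 -> '6H'

RLE = 13G9H1G6H


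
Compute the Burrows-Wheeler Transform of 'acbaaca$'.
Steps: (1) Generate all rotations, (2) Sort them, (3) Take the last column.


Rotations (sorted):
  0: $acbaaca -> last char: a
  1: a$acbaac -> last char: c
  2: aaca$acb -> last char: b
  3: aca$acba -> last char: a
  4: acbaaca$ -> last char: $
  5: baaca$ac -> last char: c
  6: ca$acbaa -> last char: a
  7: cbaaca$a -> last char: a


BWT = acba$caa


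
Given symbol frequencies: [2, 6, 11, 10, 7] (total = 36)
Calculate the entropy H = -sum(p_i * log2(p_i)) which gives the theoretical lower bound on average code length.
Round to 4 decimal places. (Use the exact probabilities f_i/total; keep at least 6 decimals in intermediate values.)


Per-symbol terms -p_i * log2(p_i) with p_i = f_i/36:
  p = 2/36 = 0.055556: log2(p) = -4.169925, -p*log2(p) = 0.231663
  p = 6/36 = 0.166667: log2(p) = -2.584963, -p*log2(p) = 0.430827
  p = 11/36 = 0.305556: log2(p) = -1.710493, -p*log2(p) = 0.522651
  p = 10/36 = 0.277778: log2(p) = -1.847997, -p*log2(p) = 0.513332
  p = 7/36 = 0.194444: log2(p) = -2.362570, -p*log2(p) = 0.459389
H = 0.231663 + 0.430827 + 0.522651 + 0.513332 + 0.459389 = 2.157862

H = 2.1579 bits/symbol


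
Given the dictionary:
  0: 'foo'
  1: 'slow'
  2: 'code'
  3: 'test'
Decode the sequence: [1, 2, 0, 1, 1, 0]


Look up each index in the dictionary:
  1 -> 'slow'
  2 -> 'code'
  0 -> 'foo'
  1 -> 'slow'
  1 -> 'slow'
  0 -> 'foo'

Decoded: "slow code foo slow slow foo"


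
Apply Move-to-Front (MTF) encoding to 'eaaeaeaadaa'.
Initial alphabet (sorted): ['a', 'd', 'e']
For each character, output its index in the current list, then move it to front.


MTF encoding:
'e': index 2 in ['a', 'd', 'e'] -> ['e', 'a', 'd']
'a': index 1 in ['e', 'a', 'd'] -> ['a', 'e', 'd']
'a': index 0 in ['a', 'e', 'd'] -> ['a', 'e', 'd']
'e': index 1 in ['a', 'e', 'd'] -> ['e', 'a', 'd']
'a': index 1 in ['e', 'a', 'd'] -> ['a', 'e', 'd']
'e': index 1 in ['a', 'e', 'd'] -> ['e', 'a', 'd']
'a': index 1 in ['e', 'a', 'd'] -> ['a', 'e', 'd']
'a': index 0 in ['a', 'e', 'd'] -> ['a', 'e', 'd']
'd': index 2 in ['a', 'e', 'd'] -> ['d', 'a', 'e']
'a': index 1 in ['d', 'a', 'e'] -> ['a', 'd', 'e']
'a': index 0 in ['a', 'd', 'e'] -> ['a', 'd', 'e']


Output: [2, 1, 0, 1, 1, 1, 1, 0, 2, 1, 0]


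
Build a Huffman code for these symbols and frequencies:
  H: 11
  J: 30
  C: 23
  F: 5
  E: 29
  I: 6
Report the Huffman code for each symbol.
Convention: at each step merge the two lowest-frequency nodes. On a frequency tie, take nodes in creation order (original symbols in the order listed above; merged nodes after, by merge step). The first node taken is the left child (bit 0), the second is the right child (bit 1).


Huffman tree construction:
Step 1: Merge F(5) + I(6) = 11
Step 2: Merge H(11) + (F+I)(11) = 22
Step 3: Merge (H+(F+I))(22) + C(23) = 45
Step 4: Merge E(29) + J(30) = 59
Step 5: Merge ((H+(F+I))+C)(45) + (E+J)(59) = 104
Read each symbol's code off the tree from the root (left child = 0, right child = 1).

Codes:
  H: 000 (length 3)
  J: 11 (length 2)
  C: 01 (length 2)
  F: 0010 (length 4)
  E: 10 (length 2)
  I: 0011 (length 4)
Average code length: 241/104 = 2.3173 bits/symbol


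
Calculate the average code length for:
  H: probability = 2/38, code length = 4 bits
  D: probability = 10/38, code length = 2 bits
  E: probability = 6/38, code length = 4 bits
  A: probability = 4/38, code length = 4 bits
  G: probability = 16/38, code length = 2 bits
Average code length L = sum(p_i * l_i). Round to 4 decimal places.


Weighted contributions p_i * l_i:
  H: (2/38) * 4 = 8/38
  D: (10/38) * 2 = 20/38
  E: (6/38) * 4 = 24/38
  A: (4/38) * 4 = 16/38
  G: (16/38) * 2 = 32/38
Sum = (8 + 20 + 24 + 16 + 32)/38 = 100/38

L = 100/38 = 2.6316 bits/symbol


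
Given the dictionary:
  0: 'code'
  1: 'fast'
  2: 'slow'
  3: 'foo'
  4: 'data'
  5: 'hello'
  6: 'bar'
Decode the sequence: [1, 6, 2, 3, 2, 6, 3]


Look up each index in the dictionary:
  1 -> 'fast'
  6 -> 'bar'
  2 -> 'slow'
  3 -> 'foo'
  2 -> 'slow'
  6 -> 'bar'
  3 -> 'foo'

Decoded: "fast bar slow foo slow bar foo"


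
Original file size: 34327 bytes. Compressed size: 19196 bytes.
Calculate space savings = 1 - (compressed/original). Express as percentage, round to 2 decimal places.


ratio = compressed/original = 19196/34327 = 0.55921
savings = 1 - ratio = 1 - 0.55921 = 0.44079
as a percentage: 0.44079 * 100 = 44.08%

Space savings = 1 - 19196/34327 = 44.08%


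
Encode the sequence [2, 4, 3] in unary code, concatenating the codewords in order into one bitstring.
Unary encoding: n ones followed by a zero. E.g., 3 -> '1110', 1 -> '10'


Encode each number as n ones followed by a terminating 0:
  2 -> 110 (3 bits)
  4 -> 11110 (5 bits)
  3 -> 1110 (4 bits)
Total length = 3 + 5 + 4 = 12 bits.

Unary([2, 4, 3]) = 110111101110 (12 bits)


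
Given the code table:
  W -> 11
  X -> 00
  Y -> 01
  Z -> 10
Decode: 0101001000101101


Decoding:
01 -> Y
01 -> Y
00 -> X
10 -> Z
00 -> X
10 -> Z
11 -> W
01 -> Y


Result: YYXZXZWY


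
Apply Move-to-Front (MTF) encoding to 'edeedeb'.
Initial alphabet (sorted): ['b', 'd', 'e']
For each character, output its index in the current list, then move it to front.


MTF encoding:
'e': index 2 in ['b', 'd', 'e'] -> ['e', 'b', 'd']
'd': index 2 in ['e', 'b', 'd'] -> ['d', 'e', 'b']
'e': index 1 in ['d', 'e', 'b'] -> ['e', 'd', 'b']
'e': index 0 in ['e', 'd', 'b'] -> ['e', 'd', 'b']
'd': index 1 in ['e', 'd', 'b'] -> ['d', 'e', 'b']
'e': index 1 in ['d', 'e', 'b'] -> ['e', 'd', 'b']
'b': index 2 in ['e', 'd', 'b'] -> ['b', 'e', 'd']


Output: [2, 2, 1, 0, 1, 1, 2]


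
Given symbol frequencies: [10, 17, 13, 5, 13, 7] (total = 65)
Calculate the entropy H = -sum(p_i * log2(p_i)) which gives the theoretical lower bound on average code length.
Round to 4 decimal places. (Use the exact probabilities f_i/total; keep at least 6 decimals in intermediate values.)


Per-symbol terms -p_i * log2(p_i) with p_i = f_i/65:
  p = 10/65 = 0.153846: log2(p) = -2.700440, -p*log2(p) = 0.415452
  p = 17/65 = 0.261538: log2(p) = -1.934905, -p*log2(p) = 0.506052
  p = 13/65 = 0.200000: log2(p) = -2.321928, -p*log2(p) = 0.464386
  p = 5/65 = 0.076923: log2(p) = -3.700440, -p*log2(p) = 0.284649
  p = 13/65 = 0.200000: log2(p) = -2.321928, -p*log2(p) = 0.464386
  p = 7/65 = 0.107692: log2(p) = -3.215013, -p*log2(p) = 0.346232
H = 0.415452 + 0.506052 + 0.464386 + 0.284649 + 0.464386 + 0.346232 = 2.481157

H = 2.4812 bits/symbol


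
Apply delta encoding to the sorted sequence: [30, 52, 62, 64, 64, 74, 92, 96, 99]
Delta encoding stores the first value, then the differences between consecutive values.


First value: 30
Deltas:
  52 - 30 = 22
  62 - 52 = 10
  64 - 62 = 2
  64 - 64 = 0
  74 - 64 = 10
  92 - 74 = 18
  96 - 92 = 4
  99 - 96 = 3


Delta encoded: [30, 22, 10, 2, 0, 10, 18, 4, 3]


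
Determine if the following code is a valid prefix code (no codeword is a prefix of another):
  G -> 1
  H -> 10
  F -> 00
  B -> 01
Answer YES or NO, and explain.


Checking each pair (does one codeword prefix another?):
  G='1' vs H='10': prefix -- VIOLATION

NO -- this is NOT a valid prefix code. G (1) is a prefix of H (10).


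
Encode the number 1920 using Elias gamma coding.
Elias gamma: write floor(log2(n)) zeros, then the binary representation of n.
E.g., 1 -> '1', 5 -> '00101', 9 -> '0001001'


num_bits = floor(log2(1920)) + 1 = 11
leading_zeros = num_bits - 1 = 10
binary(1920) = 11110000000

Elias gamma(1920) = '0000000000' + '11110000000' = 000000000011110000000 (21 bits)


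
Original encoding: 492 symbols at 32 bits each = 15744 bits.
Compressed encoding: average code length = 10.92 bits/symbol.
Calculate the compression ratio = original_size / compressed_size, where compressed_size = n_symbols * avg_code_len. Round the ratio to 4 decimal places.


original_size = n_symbols * orig_bits = 492 * 32 = 15744 bits
compressed_size = n_symbols * avg_code_len = 492 * 10.92 = 5372.64 bits
ratio = original_size / compressed_size = 15744 / 5372.64 = 2.9304

Compression ratio = 2.9304


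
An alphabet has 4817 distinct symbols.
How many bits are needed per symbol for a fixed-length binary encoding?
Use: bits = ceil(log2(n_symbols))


log2(4817) = 12.2339
Bracket: 2^12 = 4096 < 4817 <= 2^13 = 8192
So ceil(log2(4817)) = 13

bits = ceil(log2(4817)) = ceil(12.2339) = 13 bits


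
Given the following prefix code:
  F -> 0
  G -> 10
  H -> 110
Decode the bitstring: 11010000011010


Decoding step by step:
Bits 110 -> H
Bits 10 -> G
Bits 0 -> F
Bits 0 -> F
Bits 0 -> F
Bits 0 -> F
Bits 110 -> H
Bits 10 -> G


Decoded message: HGFFFFHG


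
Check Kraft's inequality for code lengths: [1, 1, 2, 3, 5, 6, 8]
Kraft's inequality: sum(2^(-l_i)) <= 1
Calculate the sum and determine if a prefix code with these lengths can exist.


Sum = 2^(-1) + 2^(-1) + 2^(-2) + 2^(-3) + 2^(-5) + 2^(-6) + 2^(-8)
    = 0.5 + 0.5 + 0.25 + 0.125 + 0.03125 + 0.015625 + 0.00390625
    = 365/256 = 1.42578125
Since 1.42578125 > 1, Kraft's inequality is NOT satisfied.
A prefix code with these lengths CANNOT exist.

Kraft sum = 1.42578125. Not satisfied.


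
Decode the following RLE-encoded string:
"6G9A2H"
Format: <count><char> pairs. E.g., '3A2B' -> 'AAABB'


Expanding each <count><char> pair:
  6G -> 'GGGGGG'
  9A -> 'AAAAAAAAA'
  2H -> 'HH'

Decoded = GGGGGGAAAAAAAAAHH


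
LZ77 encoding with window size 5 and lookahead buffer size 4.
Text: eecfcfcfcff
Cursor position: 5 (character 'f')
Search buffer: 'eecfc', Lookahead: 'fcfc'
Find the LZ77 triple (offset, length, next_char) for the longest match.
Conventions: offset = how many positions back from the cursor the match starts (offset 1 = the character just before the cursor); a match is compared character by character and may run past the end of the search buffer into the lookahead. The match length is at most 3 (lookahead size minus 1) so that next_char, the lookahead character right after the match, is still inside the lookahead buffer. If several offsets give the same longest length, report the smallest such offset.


Try each offset into the search buffer:
  offset=1 (pos 4, char 'c'): match length 0
  offset=2 (pos 3, char 'f'): match length 3
  offset=3 (pos 2, char 'c'): match length 0
  offset=4 (pos 1, char 'e'): match length 0
  offset=5 (pos 0, char 'e'): match length 0
Longest match has length 3 at offset 2.
next_char = character at position 5 + 3 = 8 -> 'c'

Best match: offset=2, length=3 (matching 'fcf' starting at position 3)
LZ77 triple: (2, 3, 'c')


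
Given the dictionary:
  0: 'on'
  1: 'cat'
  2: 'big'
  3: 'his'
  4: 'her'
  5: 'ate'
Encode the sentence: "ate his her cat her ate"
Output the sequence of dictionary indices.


Look up each word in the dictionary:
  'ate' -> 5
  'his' -> 3
  'her' -> 4
  'cat' -> 1
  'her' -> 4
  'ate' -> 5

Encoded: [5, 3, 4, 1, 4, 5]


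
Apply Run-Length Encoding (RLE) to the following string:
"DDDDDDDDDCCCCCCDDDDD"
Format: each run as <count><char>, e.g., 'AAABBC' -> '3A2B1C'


Scanning runs left to right:
  i=0: run of 'D' x 9 -> '9D'
  i=9: run of 'C' x 6 -> '6C'
  i=15: run of 'D' x 5 -> '5D'

RLE = 9D6C5D


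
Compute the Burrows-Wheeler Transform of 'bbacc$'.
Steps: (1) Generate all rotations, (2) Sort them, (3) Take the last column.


Rotations (sorted):
  0: $bbacc -> last char: c
  1: acc$bb -> last char: b
  2: bacc$b -> last char: b
  3: bbacc$ -> last char: $
  4: c$bbac -> last char: c
  5: cc$bba -> last char: a


BWT = cbb$ca
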